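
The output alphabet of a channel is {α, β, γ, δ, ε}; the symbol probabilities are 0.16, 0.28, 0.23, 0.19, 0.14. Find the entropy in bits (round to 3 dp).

H = −Σ pᵢ log₂ pᵢ.
−0.16·log₂(0.16) = 0.4230
−0.28·log₂(0.28) = 0.5142
−0.23·log₂(0.23) = 0.4877
−0.19·log₂(0.19) = 0.4552
−0.14·log₂(0.14) = 0.3971
Sum ≈ 2.2772 → 2.277 bits.

2.277 bits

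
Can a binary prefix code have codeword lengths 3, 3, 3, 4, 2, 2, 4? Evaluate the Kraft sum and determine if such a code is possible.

With common denominator 2^4 = 16: Σ 2^(−ℓᵢ) = 2/16 + 2/16 + 2/16 + 1/16 + 4/16 + 4/16 + 1/16 = 16/16 = 1.
Kraft's inequality requires Σ ≤ 1; here Σ = 1 ≤ 1, so such a prefix code exists.

1; yes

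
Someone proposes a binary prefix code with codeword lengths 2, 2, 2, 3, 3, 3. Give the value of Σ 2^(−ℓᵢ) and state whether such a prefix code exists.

1.125; no

With common denominator 2^3 = 8: Σ 2^(−ℓᵢ) = 2/8 + 2/8 + 2/8 + 1/8 + 1/8 + 1/8 = 9/8 = 1.125.
Kraft's inequality requires Σ ≤ 1; here Σ = 1.125 > 1, so no such prefix code exists.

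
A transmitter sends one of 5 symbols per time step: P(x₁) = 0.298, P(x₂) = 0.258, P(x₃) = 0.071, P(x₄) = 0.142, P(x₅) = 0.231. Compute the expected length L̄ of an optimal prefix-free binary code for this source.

Repeatedly combine the two least-probable nodes; the expected code length is the sum of the merged weights.
merge 71/1000 + 71/500 → 213/1000
merge 213/1000 + 231/1000 → 111/250
merge 129/500 + 149/500 → 139/250
merge 111/250 + 139/250 → 1
L = 213/1000 + 111/250 + 139/250 + 1 = 2213/1000 = 2.213 bits/symbol.

2.213 bits/symbol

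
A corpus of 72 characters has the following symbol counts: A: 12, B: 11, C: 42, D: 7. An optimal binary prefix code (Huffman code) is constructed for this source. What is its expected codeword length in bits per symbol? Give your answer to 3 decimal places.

1.667 bits/symbol

Probabilities are the counts divided by 72.
Repeatedly combine the two least-probable nodes; the expected code length is the sum of the merged weights.
merge 7/72 + 11/72 → 1/4
merge 1/6 + 1/4 → 5/12
merge 5/12 + 7/12 → 1
L = 1/4 + 5/12 + 1 = 5/3 ≈ 1.667 bits/symbol.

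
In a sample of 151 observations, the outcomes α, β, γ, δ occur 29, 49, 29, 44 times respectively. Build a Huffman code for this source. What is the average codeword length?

Probabilities are the counts divided by 151.
Repeatedly combine the two least-probable nodes; the expected code length is the sum of the merged weights.
merge 29/151 + 29/151 → 58/151
merge 44/151 + 49/151 → 93/151
merge 58/151 + 93/151 → 1
L = 58/151 + 93/151 + 1 = 2 bits/symbol.

2 bits/symbol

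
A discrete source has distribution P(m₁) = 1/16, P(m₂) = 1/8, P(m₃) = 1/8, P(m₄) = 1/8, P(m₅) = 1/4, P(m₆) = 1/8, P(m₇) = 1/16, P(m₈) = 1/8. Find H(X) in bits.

Each probability is a power of 1/2, so log₂(1/p) is an integer.
H = Σ p·log₂(1/p) = 1/16·4 + 1/8·3 + 1/8·3 + 1/8·3 + 1/4·2 + 1/8·3 + 1/16·4 + 1/8·3 = 2.875 bits.

2.875 bits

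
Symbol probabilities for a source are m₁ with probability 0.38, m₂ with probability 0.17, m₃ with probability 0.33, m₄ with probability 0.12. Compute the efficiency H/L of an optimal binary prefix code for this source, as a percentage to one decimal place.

Entropy H = −Σ p log₂ p ≈ 1.8599 bits.
Huffman merges: 3/25+17/100→29/100; 29/100+33/100→31/50; 19/50+31/50→1. L = 191/100 ≈ 1.9100.
Efficiency = H/L = 1.8599/1.9100 = 97.4%.

97.4%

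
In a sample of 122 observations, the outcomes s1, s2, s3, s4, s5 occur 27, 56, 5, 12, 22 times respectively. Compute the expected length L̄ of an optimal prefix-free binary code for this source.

2 bits/symbol

Probabilities are the counts divided by 122.
Repeatedly combine the two least-probable nodes; the expected code length is the sum of the merged weights.
merge 5/122 + 6/61 → 17/122
merge 17/122 + 11/61 → 39/122
merge 27/122 + 39/122 → 33/61
merge 28/61 + 33/61 → 1
L = 17/122 + 39/122 + 33/61 + 1 = 2 bits/symbol.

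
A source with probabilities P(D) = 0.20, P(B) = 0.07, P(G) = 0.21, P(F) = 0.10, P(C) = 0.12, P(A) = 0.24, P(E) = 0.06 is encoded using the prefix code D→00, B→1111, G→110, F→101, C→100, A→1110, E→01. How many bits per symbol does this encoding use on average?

L̄ = Σ pᵢ·ℓᵢ = 0.20·2 + 0.07·4 + 0.21·3 + 0.10·3 + 0.12·3 + 0.24·4 + 0.06·2 = 3.05 bits/symbol.

3.05 bits/symbol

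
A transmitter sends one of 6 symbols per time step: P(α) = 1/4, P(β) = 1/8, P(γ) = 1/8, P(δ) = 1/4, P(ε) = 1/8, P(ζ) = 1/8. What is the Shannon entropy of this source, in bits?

2.5 bits

Each probability is a power of 1/2, so log₂(1/p) is an integer.
H = Σ p·log₂(1/p) = 1/4·2 + 1/8·3 + 1/8·3 + 1/4·2 + 1/8·3 + 1/8·3 = 2.5 bits.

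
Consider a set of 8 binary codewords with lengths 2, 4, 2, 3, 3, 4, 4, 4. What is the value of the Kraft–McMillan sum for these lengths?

1

With common denominator 2^4 = 16: Σ 2^(−ℓᵢ) = 4/16 + 1/16 + 4/16 + 2/16 + 2/16 + 1/16 + 1/16 + 1/16 = 16/16 = 1.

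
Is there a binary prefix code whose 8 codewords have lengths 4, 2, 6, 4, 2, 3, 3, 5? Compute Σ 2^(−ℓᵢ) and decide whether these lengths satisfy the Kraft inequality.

With common denominator 2^6 = 64: Σ 2^(−ℓᵢ) = 4/64 + 16/64 + 1/64 + 4/64 + 16/64 + 8/64 + 8/64 + 2/64 = 59/64 = 0.921875.
Kraft's inequality requires Σ ≤ 1; here Σ = 0.921875 ≤ 1, so such a prefix code exists.

0.921875; yes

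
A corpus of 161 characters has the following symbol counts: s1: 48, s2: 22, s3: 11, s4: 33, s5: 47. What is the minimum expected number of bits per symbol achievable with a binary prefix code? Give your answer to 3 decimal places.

2.205 bits/symbol

Probabilities are the counts divided by 161.
Repeatedly combine the two least-probable nodes; the expected code length is the sum of the merged weights.
merge 11/161 + 22/161 → 33/161
merge 33/161 + 33/161 → 66/161
merge 47/161 + 48/161 → 95/161
merge 66/161 + 95/161 → 1
L = 33/161 + 66/161 + 95/161 + 1 = 355/161 ≈ 2.205 bits/symbol.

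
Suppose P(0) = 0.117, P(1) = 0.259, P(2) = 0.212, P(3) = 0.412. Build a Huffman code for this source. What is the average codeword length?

Repeatedly combine the two least-probable nodes; the expected code length is the sum of the merged weights.
merge 117/1000 + 53/250 → 329/1000
merge 259/1000 + 329/1000 → 147/250
merge 103/250 + 147/250 → 1
L = 329/1000 + 147/250 + 1 = 1917/1000 = 1.917 bits/symbol.

1.917 bits/symbol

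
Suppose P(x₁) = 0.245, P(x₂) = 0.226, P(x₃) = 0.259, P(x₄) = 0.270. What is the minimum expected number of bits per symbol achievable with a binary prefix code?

Repeatedly combine the two least-probable nodes; the expected code length is the sum of the merged weights.
merge 113/500 + 49/200 → 471/1000
merge 259/1000 + 27/100 → 529/1000
merge 471/1000 + 529/1000 → 1
L = 471/1000 + 529/1000 + 1 = 2 bits/symbol.

2 bits/symbol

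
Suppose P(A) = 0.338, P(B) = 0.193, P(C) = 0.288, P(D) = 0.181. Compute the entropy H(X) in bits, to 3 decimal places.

H = −Σ pᵢ log₂ pᵢ.
−0.338·log₂(0.338) = 0.5289
−0.193·log₂(0.193) = 0.4581
−0.288·log₂(0.288) = 0.5172
−0.181·log₂(0.181) = 0.4463
Sum ≈ 1.9505 → 1.951 bits.

1.951 bits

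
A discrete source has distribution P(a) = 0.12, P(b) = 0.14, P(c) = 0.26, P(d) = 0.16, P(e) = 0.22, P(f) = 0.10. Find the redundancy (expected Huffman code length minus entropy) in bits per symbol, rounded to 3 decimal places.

Entropy H = −Σ p log₂ p ≈ 2.5052 bits.
Huffman merges: 1/10+3/25→11/50; 7/50+4/25→3/10; 11/50+11/50→11/25; 13/50+3/10→14/25; 11/25+14/25→1. L = 63/25 ≈ 2.5200.
L − H = 2.5200 − 2.5052 = 0.015 bits.

0.015 bits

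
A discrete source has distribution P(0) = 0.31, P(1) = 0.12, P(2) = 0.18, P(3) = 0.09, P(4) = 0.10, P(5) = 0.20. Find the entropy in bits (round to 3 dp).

H = −Σ pᵢ log₂ pᵢ.
−0.31·log₂(0.31) = 0.5238
−0.12·log₂(0.12) = 0.3671
−0.18·log₂(0.18) = 0.4453
−0.09·log₂(0.09) = 0.3127
−0.10·log₂(0.10) = 0.3322
−0.20·log₂(0.20) = 0.4644
Sum ≈ 2.4454 → 2.445 bits.

2.445 bits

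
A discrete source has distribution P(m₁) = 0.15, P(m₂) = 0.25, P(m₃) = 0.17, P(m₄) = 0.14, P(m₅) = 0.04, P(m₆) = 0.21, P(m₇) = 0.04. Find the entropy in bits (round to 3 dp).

H = −Σ pᵢ log₂ pᵢ.
−0.15·log₂(0.15) = 0.4105
−0.25·log₂(0.25) = 0.5000
−0.17·log₂(0.17) = 0.4346
−0.14·log₂(0.14) = 0.3971
−0.04·log₂(0.04) = 0.1858
−0.21·log₂(0.21) = 0.4728
−0.04·log₂(0.04) = 0.1858
Sum ≈ 2.5866 → 2.587 bits.

2.587 bits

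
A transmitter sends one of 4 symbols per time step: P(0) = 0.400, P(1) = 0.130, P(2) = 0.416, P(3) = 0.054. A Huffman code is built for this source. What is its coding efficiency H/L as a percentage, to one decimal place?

94.2%

Entropy H = −Σ p log₂ p ≈ 1.6652 bits.
Huffman merges: 27/500+13/100→23/125; 23/125+2/5→73/125; 52/125+73/125→1. L = 221/125 ≈ 1.7680.
Efficiency = H/L = 1.6652/1.7680 = 94.2%.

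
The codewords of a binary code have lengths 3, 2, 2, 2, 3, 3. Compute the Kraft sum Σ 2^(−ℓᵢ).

With common denominator 2^3 = 8: Σ 2^(−ℓᵢ) = 1/8 + 2/8 + 2/8 + 2/8 + 1/8 + 1/8 = 9/8 = 1.125.

1.125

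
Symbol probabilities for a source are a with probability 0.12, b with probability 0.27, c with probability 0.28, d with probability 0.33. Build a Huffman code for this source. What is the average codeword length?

Repeatedly combine the two least-probable nodes; the expected code length is the sum of the merged weights.
merge 3/25 + 27/100 → 39/100
merge 7/25 + 33/100 → 61/100
merge 39/100 + 61/100 → 1
L = 39/100 + 61/100 + 1 = 2 bits/symbol.

2 bits/symbol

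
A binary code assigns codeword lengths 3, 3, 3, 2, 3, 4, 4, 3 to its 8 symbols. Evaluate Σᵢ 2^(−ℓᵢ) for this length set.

With common denominator 2^4 = 16: Σ 2^(−ℓᵢ) = 2/16 + 2/16 + 2/16 + 4/16 + 2/16 + 1/16 + 1/16 + 2/16 = 16/16 = 1.

1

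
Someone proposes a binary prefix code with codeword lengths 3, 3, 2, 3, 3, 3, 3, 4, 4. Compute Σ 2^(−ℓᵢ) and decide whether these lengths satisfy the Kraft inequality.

1.125; no

With common denominator 2^4 = 16: Σ 2^(−ℓᵢ) = 2/16 + 2/16 + 4/16 + 2/16 + 2/16 + 2/16 + 2/16 + 1/16 + 1/16 = 18/16 = 1.125.
Kraft's inequality requires Σ ≤ 1; here Σ = 1.125 > 1, so no such prefix code exists.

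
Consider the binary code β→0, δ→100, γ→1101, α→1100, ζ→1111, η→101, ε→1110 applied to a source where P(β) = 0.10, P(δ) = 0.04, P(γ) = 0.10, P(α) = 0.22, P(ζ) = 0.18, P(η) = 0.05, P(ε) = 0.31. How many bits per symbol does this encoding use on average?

L̄ = Σ pᵢ·ℓᵢ = 0.10·1 + 0.04·3 + 0.10·4 + 0.22·4 + 0.18·4 + 0.05·3 + 0.31·4 = 3.61 bits/symbol.

3.61 bits/symbol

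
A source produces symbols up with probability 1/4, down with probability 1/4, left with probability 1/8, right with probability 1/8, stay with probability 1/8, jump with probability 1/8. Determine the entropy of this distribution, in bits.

2.5 bits

Each probability is a power of 1/2, so log₂(1/p) is an integer.
H = Σ p·log₂(1/p) = 1/4·2 + 1/4·2 + 1/8·3 + 1/8·3 + 1/8·3 + 1/8·3 = 2.5 bits.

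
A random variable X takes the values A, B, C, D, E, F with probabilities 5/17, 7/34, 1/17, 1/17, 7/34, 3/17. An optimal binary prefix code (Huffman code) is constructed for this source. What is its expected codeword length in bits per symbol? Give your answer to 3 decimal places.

2.412 bits/symbol

Repeatedly combine the two least-probable nodes; the expected code length is the sum of the merged weights.
merge 1/17 + 1/17 → 2/17
merge 2/17 + 3/17 → 5/17
merge 7/34 + 7/34 → 7/17
merge 5/17 + 5/17 → 10/17
merge 7/17 + 10/17 → 1
L = 2/17 + 5/17 + 7/17 + 10/17 + 1 = 41/17 ≈ 2.412 bits/symbol.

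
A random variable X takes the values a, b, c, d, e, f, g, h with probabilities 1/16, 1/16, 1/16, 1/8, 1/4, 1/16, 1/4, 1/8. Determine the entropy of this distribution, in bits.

2.75 bits

Each probability is a power of 1/2, so log₂(1/p) is an integer.
H = Σ p·log₂(1/p) = 1/16·4 + 1/16·4 + 1/16·4 + 1/8·3 + 1/4·2 + 1/16·4 + 1/4·2 + 1/8·3 = 2.75 bits.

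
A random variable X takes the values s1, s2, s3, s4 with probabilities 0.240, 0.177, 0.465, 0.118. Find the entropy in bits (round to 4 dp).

1.8138 bits

H = −Σ pᵢ log₂ pᵢ.
−0.240·log₂(0.240) = 0.4941
−0.177·log₂(0.177) = 0.4422
−0.465·log₂(0.465) = 0.5137
−0.118·log₂(0.118) = 0.3638
Sum ≈ 1.8138 → 1.8138 bits.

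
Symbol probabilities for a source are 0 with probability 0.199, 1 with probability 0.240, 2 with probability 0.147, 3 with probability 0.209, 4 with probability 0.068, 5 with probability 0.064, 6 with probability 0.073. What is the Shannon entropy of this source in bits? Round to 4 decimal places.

2.6294 bits

H = −Σ pᵢ log₂ pᵢ.
−0.199·log₂(0.199) = 0.4635
−0.240·log₂(0.240) = 0.4941
−0.147·log₂(0.147) = 0.4066
−0.209·log₂(0.209) = 0.4720
−0.068·log₂(0.068) = 0.2637
−0.064·log₂(0.064) = 0.2538
−0.073·log₂(0.073) = 0.2756
Sum ≈ 2.6294 → 2.6294 bits.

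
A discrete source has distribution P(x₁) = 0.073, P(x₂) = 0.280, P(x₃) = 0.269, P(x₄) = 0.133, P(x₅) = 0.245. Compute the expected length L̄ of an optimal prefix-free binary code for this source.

Repeatedly combine the two least-probable nodes; the expected code length is the sum of the merged weights.
merge 73/1000 + 133/1000 → 103/500
merge 103/500 + 49/200 → 451/1000
merge 269/1000 + 7/25 → 549/1000
merge 451/1000 + 549/1000 → 1
L = 103/500 + 451/1000 + 549/1000 + 1 = 1103/500 = 2.206 bits/symbol.

2.206 bits/symbol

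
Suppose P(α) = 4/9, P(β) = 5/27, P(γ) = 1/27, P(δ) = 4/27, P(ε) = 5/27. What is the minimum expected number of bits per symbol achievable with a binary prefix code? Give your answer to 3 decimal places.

Repeatedly combine the two least-probable nodes; the expected code length is the sum of the merged weights.
merge 1/27 + 4/27 → 5/27
merge 5/27 + 5/27 → 10/27
merge 5/27 + 10/27 → 5/9
merge 4/9 + 5/9 → 1
L = 5/27 + 10/27 + 5/9 + 1 = 19/9 ≈ 2.111 bits/symbol.

2.111 bits/symbol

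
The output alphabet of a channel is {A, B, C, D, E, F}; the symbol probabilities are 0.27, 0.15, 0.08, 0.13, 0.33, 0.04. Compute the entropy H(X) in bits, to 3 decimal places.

2.308 bits

H = −Σ pᵢ log₂ pᵢ.
−0.27·log₂(0.27) = 0.5100
−0.15·log₂(0.15) = 0.4105
−0.08·log₂(0.08) = 0.2915
−0.13·log₂(0.13) = 0.3826
−0.33·log₂(0.33) = 0.5278
−0.04·log₂(0.04) = 0.1858
Sum ≈ 2.3083 → 2.308 bits.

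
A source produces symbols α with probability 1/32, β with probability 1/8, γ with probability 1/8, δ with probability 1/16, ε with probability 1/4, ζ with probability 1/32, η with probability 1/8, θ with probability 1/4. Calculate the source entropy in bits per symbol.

Each probability is a power of 1/2, so log₂(1/p) is an integer.
H = Σ p·log₂(1/p) = 1/32·5 + 1/8·3 + 1/8·3 + 1/16·4 + 1/4·2 + 1/32·5 + 1/8·3 + 1/4·2 = 2.6875 bits.

2.6875 bits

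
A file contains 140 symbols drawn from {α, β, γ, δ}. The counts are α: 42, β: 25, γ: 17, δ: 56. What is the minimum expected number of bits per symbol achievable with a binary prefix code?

1.9 bits/symbol

Probabilities are the counts divided by 140.
Repeatedly combine the two least-probable nodes; the expected code length is the sum of the merged weights.
merge 17/140 + 5/28 → 3/10
merge 3/10 + 3/10 → 3/5
merge 2/5 + 3/5 → 1
L = 3/10 + 3/5 + 1 = 19/10 = 1.9 bits/symbol.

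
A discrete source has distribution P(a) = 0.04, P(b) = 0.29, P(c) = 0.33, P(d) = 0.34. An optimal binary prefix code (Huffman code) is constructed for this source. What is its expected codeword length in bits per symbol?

Repeatedly combine the two least-probable nodes; the expected code length is the sum of the merged weights.
merge 1/25 + 29/100 → 33/100
merge 33/100 + 33/100 → 33/50
merge 17/50 + 33/50 → 1
L = 33/100 + 33/50 + 1 = 199/100 = 1.99 bits/symbol.

1.99 bits/symbol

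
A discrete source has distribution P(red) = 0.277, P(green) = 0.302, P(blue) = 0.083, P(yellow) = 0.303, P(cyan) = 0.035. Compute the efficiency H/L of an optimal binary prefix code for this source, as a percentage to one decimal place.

95.6%

Entropy H = −Σ p log₂ p ≈ 2.0239 bits.
Huffman merges: 7/200+83/1000→59/500; 59/500+277/1000→79/200; 151/500+303/1000→121/200; 79/200+121/200→1. L = 1059/500 ≈ 2.1180.
Efficiency = H/L = 2.0239/2.1180 = 95.6%.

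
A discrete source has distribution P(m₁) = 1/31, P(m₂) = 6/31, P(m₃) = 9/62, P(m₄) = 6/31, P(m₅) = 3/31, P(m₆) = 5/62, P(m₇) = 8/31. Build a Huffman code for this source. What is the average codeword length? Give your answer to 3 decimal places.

2.661 bits/symbol

Repeatedly combine the two least-probable nodes; the expected code length is the sum of the merged weights.
merge 1/31 + 5/62 → 7/62
merge 3/31 + 7/62 → 13/62
merge 9/62 + 6/31 → 21/62
merge 6/31 + 13/62 → 25/62
merge 8/31 + 21/62 → 37/62
merge 25/62 + 37/62 → 1
L = 7/62 + 13/62 + 21/62 + 25/62 + 37/62 + 1 = 165/62 ≈ 2.661 bits/symbol.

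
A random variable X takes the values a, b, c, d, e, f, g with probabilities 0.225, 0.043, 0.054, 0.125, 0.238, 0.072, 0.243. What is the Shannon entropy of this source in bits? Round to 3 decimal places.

H = −Σ pᵢ log₂ pᵢ.
−0.225·log₂(0.225) = 0.4842
−0.043·log₂(0.043) = 0.1952
−0.054·log₂(0.054) = 0.2274
−0.125·log₂(0.125) = 0.3750
−0.238·log₂(0.238) = 0.4929
−0.072·log₂(0.072) = 0.2733
−0.243·log₂(0.243) = 0.4960
Sum ≈ 2.5439 → 2.544 bits.

2.544 bits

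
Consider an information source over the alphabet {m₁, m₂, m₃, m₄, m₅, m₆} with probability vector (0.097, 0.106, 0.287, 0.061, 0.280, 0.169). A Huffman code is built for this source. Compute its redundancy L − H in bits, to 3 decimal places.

0.042 bits

Entropy H = −Σ p log₂ p ≈ 2.3804 bits.
Huffman merges: 61/1000+97/1000→79/500; 53/500+79/500→33/125; 169/1000+33/125→433/1000; 7/25+287/1000→567/1000; 433/1000+567/1000→1. L = 1211/500 ≈ 2.4220.
L − H = 2.4220 − 2.3804 = 0.042 bits.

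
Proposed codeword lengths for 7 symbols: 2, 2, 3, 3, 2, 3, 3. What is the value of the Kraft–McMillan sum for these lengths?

With common denominator 2^3 = 8: Σ 2^(−ℓᵢ) = 2/8 + 2/8 + 1/8 + 1/8 + 2/8 + 1/8 + 1/8 = 10/8 = 1.25.

1.25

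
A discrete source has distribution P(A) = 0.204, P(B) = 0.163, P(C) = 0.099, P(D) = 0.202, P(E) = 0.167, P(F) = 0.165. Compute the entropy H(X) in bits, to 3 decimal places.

H = −Σ pᵢ log₂ pᵢ.
−0.204·log₂(0.204) = 0.4678
−0.163·log₂(0.163) = 0.4266
−0.099·log₂(0.099) = 0.3303
−0.202·log₂(0.202) = 0.4661
−0.167·log₂(0.167) = 0.4312
−0.165·log₂(0.165) = 0.4289
Sum ≈ 2.5510 → 2.551 bits.

2.551 bits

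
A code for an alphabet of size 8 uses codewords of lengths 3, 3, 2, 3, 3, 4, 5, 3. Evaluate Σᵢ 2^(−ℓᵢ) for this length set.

0.96875

With common denominator 2^5 = 32: Σ 2^(−ℓᵢ) = 4/32 + 4/32 + 8/32 + 4/32 + 4/32 + 2/32 + 1/32 + 4/32 = 31/32 = 0.96875.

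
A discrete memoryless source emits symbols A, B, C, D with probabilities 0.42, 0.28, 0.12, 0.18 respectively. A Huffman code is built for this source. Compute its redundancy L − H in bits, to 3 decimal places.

0.028 bits

Entropy H = −Σ p log₂ p ≈ 1.8522 bits.
Huffman merges: 3/25+9/50→3/10; 7/25+3/10→29/50; 21/50+29/50→1. L = 47/25 ≈ 1.8800.
L − H = 1.8800 − 1.8522 = 0.028 bits.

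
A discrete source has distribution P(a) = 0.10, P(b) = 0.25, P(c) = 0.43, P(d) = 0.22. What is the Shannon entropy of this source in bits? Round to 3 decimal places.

H = −Σ pᵢ log₂ pᵢ.
−0.10·log₂(0.10) = 0.3322
−0.25·log₂(0.25) = 0.5000
−0.43·log₂(0.43) = 0.5236
−0.22·log₂(0.22) = 0.4806
Sum ≈ 1.8363 → 1.836 bits.

1.836 bits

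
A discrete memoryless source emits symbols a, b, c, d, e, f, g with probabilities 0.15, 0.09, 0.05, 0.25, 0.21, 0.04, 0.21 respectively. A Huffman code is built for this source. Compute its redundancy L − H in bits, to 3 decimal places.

Entropy H = −Σ p log₂ p ≈ 2.5707 bits.
Huffman merges: 1/25+1/20→9/100; 9/100+9/100→9/50; 3/20+9/50→33/100; 21/100+21/100→21/50; 1/4+33/100→29/50; 21/50+29/50→1. L = 13/5 ≈ 2.6000.
L − H = 2.6000 − 2.5707 = 0.029 bits.

0.029 bits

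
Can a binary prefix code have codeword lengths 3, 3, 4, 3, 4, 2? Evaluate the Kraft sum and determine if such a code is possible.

With common denominator 2^4 = 16: Σ 2^(−ℓᵢ) = 2/16 + 2/16 + 1/16 + 2/16 + 1/16 + 4/16 = 12/16 = 0.75.
Kraft's inequality requires Σ ≤ 1; here Σ = 0.75 ≤ 1, so such a prefix code exists.

0.75; yes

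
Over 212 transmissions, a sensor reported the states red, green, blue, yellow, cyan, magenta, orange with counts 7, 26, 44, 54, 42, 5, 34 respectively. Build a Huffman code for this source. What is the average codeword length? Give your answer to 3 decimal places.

Probabilities are the counts divided by 212.
Repeatedly combine the two least-probable nodes; the expected code length is the sum of the merged weights.
merge 5/212 + 7/212 → 3/53
merge 3/53 + 13/106 → 19/106
merge 17/106 + 19/106 → 18/53
merge 21/106 + 11/53 → 43/106
merge 27/106 + 18/53 → 63/106
merge 43/106 + 63/106 → 1
L = 3/53 + 19/106 + 18/53 + 43/106 + 63/106 + 1 = 273/106 ≈ 2.575 bits/symbol.

2.575 bits/symbol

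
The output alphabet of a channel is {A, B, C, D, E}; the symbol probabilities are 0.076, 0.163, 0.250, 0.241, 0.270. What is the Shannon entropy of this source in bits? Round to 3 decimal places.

H = −Σ pᵢ log₂ pᵢ.
−0.076·log₂(0.076) = 0.2826
−0.163·log₂(0.163) = 0.4266
−0.250·log₂(0.250) = 0.5000
−0.241·log₂(0.241) = 0.4947
−0.270·log₂(0.270) = 0.5100
Sum ≈ 2.2139 → 2.214 bits.

2.214 bits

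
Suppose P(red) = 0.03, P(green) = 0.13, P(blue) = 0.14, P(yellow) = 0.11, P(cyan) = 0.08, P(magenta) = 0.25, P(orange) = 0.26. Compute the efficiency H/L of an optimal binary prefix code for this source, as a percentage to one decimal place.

Entropy H = −Σ p log₂ p ≈ 2.5786 bits.
Huffman merges: 3/100+2/25→11/100; 11/100+11/100→11/50; 13/100+7/50→27/100; 11/50+1/4→47/100; 13/50+27/100→53/100; 47/100+53/100→1. L = 13/5 ≈ 2.6000.
Efficiency = H/L = 2.5786/2.6000 = 99.2%.

99.2%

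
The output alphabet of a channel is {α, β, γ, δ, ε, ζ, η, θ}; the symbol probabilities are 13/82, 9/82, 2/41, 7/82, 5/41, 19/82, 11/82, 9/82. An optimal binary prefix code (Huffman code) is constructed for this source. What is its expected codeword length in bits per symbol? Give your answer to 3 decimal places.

Repeatedly combine the two least-probable nodes; the expected code length is the sum of the merged weights.
merge 2/41 + 7/82 → 11/82
merge 9/82 + 9/82 → 9/41
merge 5/41 + 11/82 → 21/82
merge 11/82 + 13/82 → 12/41
merge 9/41 + 19/82 → 37/82
merge 21/82 + 12/41 → 45/82
merge 37/82 + 45/82 → 1
L = 11/82 + 9/41 + 21/82 + 12/41 + 37/82 + 45/82 + 1 = 119/41 ≈ 2.902 bits/symbol.

2.902 bits/symbol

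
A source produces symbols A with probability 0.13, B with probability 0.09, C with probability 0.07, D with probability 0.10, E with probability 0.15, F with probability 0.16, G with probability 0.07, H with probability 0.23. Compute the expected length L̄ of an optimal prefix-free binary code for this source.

Repeatedly combine the two least-probable nodes; the expected code length is the sum of the merged weights.
merge 7/100 + 7/100 → 7/50
merge 9/100 + 1/10 → 19/100
merge 13/100 + 7/50 → 27/100
merge 3/20 + 4/25 → 31/100
merge 19/100 + 23/100 → 21/50
merge 27/100 + 31/100 → 29/50
merge 21/50 + 29/50 → 1
L = 7/50 + 19/100 + 27/100 + 31/100 + 21/50 + 29/50 + 1 = 291/100 = 2.91 bits/symbol.

2.91 bits/symbol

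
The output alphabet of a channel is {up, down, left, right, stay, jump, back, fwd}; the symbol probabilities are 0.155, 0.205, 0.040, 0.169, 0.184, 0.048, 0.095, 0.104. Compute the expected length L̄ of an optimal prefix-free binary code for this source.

Repeatedly combine the two least-probable nodes; the expected code length is the sum of the merged weights.
merge 1/25 + 6/125 → 11/125
merge 11/125 + 19/200 → 183/1000
merge 13/125 + 31/200 → 259/1000
merge 169/1000 + 183/1000 → 44/125
merge 23/125 + 41/200 → 389/1000
merge 259/1000 + 44/125 → 611/1000
merge 389/1000 + 611/1000 → 1
L = 11/125 + 183/1000 + 259/1000 + 44/125 + 389/1000 + 611/1000 + 1 = 1441/500 = 2.882 bits/symbol.

2.882 bits/symbol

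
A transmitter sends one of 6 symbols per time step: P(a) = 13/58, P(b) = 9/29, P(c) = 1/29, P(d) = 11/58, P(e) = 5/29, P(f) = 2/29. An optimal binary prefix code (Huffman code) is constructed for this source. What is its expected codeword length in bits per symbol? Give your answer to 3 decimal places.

2.379 bits/symbol

Repeatedly combine the two least-probable nodes; the expected code length is the sum of the merged weights.
merge 1/29 + 2/29 → 3/29
merge 3/29 + 5/29 → 8/29
merge 11/58 + 13/58 → 12/29
merge 8/29 + 9/29 → 17/29
merge 12/29 + 17/29 → 1
L = 3/29 + 8/29 + 12/29 + 17/29 + 1 = 69/29 ≈ 2.379 bits/symbol.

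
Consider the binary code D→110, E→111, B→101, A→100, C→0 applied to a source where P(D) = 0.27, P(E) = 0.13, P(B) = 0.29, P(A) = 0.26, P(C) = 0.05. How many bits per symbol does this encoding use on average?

2.9 bits/symbol

L̄ = Σ pᵢ·ℓᵢ = 0.27·3 + 0.13·3 + 0.29·3 + 0.26·3 + 0.05·1 = 2.9 bits/symbol.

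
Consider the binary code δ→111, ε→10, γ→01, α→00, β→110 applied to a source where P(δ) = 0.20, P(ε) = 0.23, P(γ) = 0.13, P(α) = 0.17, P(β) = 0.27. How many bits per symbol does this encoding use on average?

2.47 bits/symbol

L̄ = Σ pᵢ·ℓᵢ = 0.20·3 + 0.23·2 + 0.13·2 + 0.17·2 + 0.27·3 = 2.47 bits/symbol.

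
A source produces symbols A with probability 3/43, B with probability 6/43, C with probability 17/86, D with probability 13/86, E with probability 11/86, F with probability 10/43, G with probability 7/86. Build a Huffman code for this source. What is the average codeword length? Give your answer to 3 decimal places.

2.721 bits/symbol

Repeatedly combine the two least-probable nodes; the expected code length is the sum of the merged weights.
merge 3/43 + 7/86 → 13/86
merge 11/86 + 6/43 → 23/86
merge 13/86 + 13/86 → 13/43
merge 17/86 + 10/43 → 37/86
merge 23/86 + 13/43 → 49/86
merge 37/86 + 49/86 → 1
L = 13/86 + 23/86 + 13/43 + 37/86 + 49/86 + 1 = 117/43 ≈ 2.721 bits/symbol.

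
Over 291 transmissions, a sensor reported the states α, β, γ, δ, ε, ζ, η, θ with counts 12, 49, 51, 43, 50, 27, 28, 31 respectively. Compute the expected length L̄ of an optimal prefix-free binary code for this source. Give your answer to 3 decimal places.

2.959 bits/symbol

Probabilities are the counts divided by 291.
Repeatedly combine the two least-probable nodes; the expected code length is the sum of the merged weights.
merge 4/97 + 9/97 → 13/97
merge 28/291 + 31/291 → 59/291
merge 13/97 + 43/291 → 82/291
merge 49/291 + 50/291 → 33/97
merge 17/97 + 59/291 → 110/291
merge 82/291 + 33/97 → 181/291
merge 110/291 + 181/291 → 1
L = 13/97 + 59/291 + 82/291 + 33/97 + 110/291 + 181/291 + 1 = 287/97 ≈ 2.959 bits/symbol.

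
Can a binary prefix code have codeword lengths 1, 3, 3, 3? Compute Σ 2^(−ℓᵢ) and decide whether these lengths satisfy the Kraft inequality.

With common denominator 2^3 = 8: Σ 2^(−ℓᵢ) = 4/8 + 1/8 + 1/8 + 1/8 = 7/8 = 0.875.
Kraft's inequality requires Σ ≤ 1; here Σ = 0.875 ≤ 1, so such a prefix code exists.

0.875; yes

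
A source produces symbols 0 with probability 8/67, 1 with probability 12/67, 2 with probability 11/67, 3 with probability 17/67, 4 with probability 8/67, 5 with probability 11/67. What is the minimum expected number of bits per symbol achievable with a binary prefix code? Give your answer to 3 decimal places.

Repeatedly combine the two least-probable nodes; the expected code length is the sum of the merged weights.
merge 8/67 + 8/67 → 16/67
merge 11/67 + 11/67 → 22/67
merge 12/67 + 16/67 → 28/67
merge 17/67 + 22/67 → 39/67
merge 28/67 + 39/67 → 1
L = 16/67 + 22/67 + 28/67 + 39/67 + 1 = 172/67 ≈ 2.567 bits/symbol.

2.567 bits/symbol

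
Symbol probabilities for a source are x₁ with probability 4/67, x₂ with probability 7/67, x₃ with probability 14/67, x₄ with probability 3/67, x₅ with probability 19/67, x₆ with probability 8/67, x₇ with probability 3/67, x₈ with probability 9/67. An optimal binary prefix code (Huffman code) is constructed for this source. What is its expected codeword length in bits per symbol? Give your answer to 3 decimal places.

2.746 bits/symbol

Repeatedly combine the two least-probable nodes; the expected code length is the sum of the merged weights.
merge 3/67 + 3/67 → 6/67
merge 4/67 + 6/67 → 10/67
merge 7/67 + 8/67 → 15/67
merge 9/67 + 10/67 → 19/67
merge 14/67 + 15/67 → 29/67
merge 19/67 + 19/67 → 38/67
merge 29/67 + 38/67 → 1
L = 6/67 + 10/67 + 15/67 + 19/67 + 29/67 + 38/67 + 1 = 184/67 ≈ 2.746 bits/symbol.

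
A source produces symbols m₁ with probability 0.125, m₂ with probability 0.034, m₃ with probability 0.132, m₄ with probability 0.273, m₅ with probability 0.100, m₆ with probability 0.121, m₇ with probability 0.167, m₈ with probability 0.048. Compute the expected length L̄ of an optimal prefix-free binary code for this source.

Repeatedly combine the two least-probable nodes; the expected code length is the sum of the merged weights.
merge 17/500 + 6/125 → 41/500
merge 41/500 + 1/10 → 91/500
merge 121/1000 + 1/8 → 123/500
merge 33/250 + 167/1000 → 299/1000
merge 91/500 + 123/500 → 107/250
merge 273/1000 + 299/1000 → 143/250
merge 107/250 + 143/250 → 1
L = 41/500 + 91/500 + 123/500 + 299/1000 + 107/250 + 143/250 + 1 = 2809/1000 = 2.809 bits/symbol.

2.809 bits/symbol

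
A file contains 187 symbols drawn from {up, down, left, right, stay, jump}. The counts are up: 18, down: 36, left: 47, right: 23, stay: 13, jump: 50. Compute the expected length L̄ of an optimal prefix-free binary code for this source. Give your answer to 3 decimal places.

Probabilities are the counts divided by 187.
Repeatedly combine the two least-probable nodes; the expected code length is the sum of the merged weights.
merge 13/187 + 18/187 → 31/187
merge 23/187 + 31/187 → 54/187
merge 36/187 + 47/187 → 83/187
merge 50/187 + 54/187 → 104/187
merge 83/187 + 104/187 → 1
L = 31/187 + 54/187 + 83/187 + 104/187 + 1 = 27/11 ≈ 2.455 bits/symbol.

2.455 bits/symbol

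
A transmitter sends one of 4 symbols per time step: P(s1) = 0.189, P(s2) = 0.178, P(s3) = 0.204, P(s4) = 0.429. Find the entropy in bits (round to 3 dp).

H = −Σ pᵢ log₂ pᵢ.
−0.189·log₂(0.189) = 0.4543
−0.178·log₂(0.178) = 0.4432
−0.204·log₂(0.204) = 0.4678
−0.429·log₂(0.429) = 0.5238
Sum ≈ 1.8891 → 1.889 bits.

1.889 bits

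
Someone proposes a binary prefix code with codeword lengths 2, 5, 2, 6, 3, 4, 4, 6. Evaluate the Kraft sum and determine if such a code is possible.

0.8125; yes

With common denominator 2^6 = 64: Σ 2^(−ℓᵢ) = 16/64 + 2/64 + 16/64 + 1/64 + 8/64 + 4/64 + 4/64 + 1/64 = 52/64 = 0.8125.
Kraft's inequality requires Σ ≤ 1; here Σ = 0.8125 ≤ 1, so such a prefix code exists.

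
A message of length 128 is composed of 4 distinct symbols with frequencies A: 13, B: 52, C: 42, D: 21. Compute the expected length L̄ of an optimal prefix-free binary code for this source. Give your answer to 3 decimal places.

1.859 bits/symbol

Probabilities are the counts divided by 128.
Repeatedly combine the two least-probable nodes; the expected code length is the sum of the merged weights.
merge 13/128 + 21/128 → 17/64
merge 17/64 + 21/64 → 19/32
merge 13/32 + 19/32 → 1
L = 17/64 + 19/32 + 1 = 119/64 ≈ 1.859 bits/symbol.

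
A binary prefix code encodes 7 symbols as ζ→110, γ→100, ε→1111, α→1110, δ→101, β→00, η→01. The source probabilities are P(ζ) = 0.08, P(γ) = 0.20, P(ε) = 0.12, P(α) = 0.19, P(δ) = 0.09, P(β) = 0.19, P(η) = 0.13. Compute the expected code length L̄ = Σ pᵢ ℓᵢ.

L̄ = Σ pᵢ·ℓᵢ = 0.08·3 + 0.20·3 + 0.12·4 + 0.19·4 + 0.09·3 + 0.19·2 + 0.13·2 = 2.99 bits/symbol.

2.99 bits/symbol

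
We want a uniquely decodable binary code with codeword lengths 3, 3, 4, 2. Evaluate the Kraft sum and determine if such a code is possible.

With common denominator 2^4 = 16: Σ 2^(−ℓᵢ) = 2/16 + 2/16 + 1/16 + 4/16 = 9/16 = 0.5625.
Kraft's inequality requires Σ ≤ 1; here Σ = 0.5625 ≤ 1, so such a prefix code exists.

0.5625; yes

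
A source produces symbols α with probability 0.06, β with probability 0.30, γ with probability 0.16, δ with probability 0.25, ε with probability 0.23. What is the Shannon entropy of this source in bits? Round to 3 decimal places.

H = −Σ pᵢ log₂ pᵢ.
−0.06·log₂(0.06) = 0.2435
−0.30·log₂(0.30) = 0.5211
−0.16·log₂(0.16) = 0.4230
−0.25·log₂(0.25) = 0.5000
−0.23·log₂(0.23) = 0.4877
Sum ≈ 2.1753 → 2.175 bits.

2.175 bits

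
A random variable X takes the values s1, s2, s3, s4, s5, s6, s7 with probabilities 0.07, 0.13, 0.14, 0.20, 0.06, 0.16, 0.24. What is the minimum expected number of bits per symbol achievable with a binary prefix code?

2.69 bits/symbol

Repeatedly combine the two least-probable nodes; the expected code length is the sum of the merged weights.
merge 3/50 + 7/100 → 13/100
merge 13/100 + 13/100 → 13/50
merge 7/50 + 4/25 → 3/10
merge 1/5 + 6/25 → 11/25
merge 13/50 + 3/10 → 14/25
merge 11/25 + 14/25 → 1
L = 13/100 + 13/50 + 3/10 + 11/25 + 14/25 + 1 = 269/100 = 2.69 bits/symbol.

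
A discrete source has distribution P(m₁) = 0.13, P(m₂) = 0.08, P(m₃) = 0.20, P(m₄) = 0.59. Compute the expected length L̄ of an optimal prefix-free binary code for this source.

1.62 bits/symbol

Repeatedly combine the two least-probable nodes; the expected code length is the sum of the merged weights.
merge 2/25 + 13/100 → 21/100
merge 1/5 + 21/100 → 41/100
merge 41/100 + 59/100 → 1
L = 21/100 + 41/100 + 1 = 81/50 = 1.62 bits/symbol.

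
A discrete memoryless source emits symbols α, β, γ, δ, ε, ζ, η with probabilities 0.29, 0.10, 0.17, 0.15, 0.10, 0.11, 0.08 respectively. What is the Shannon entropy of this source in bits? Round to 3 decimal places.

H = −Σ pᵢ log₂ pᵢ.
−0.29·log₂(0.29) = 0.5179
−0.10·log₂(0.10) = 0.3322
−0.17·log₂(0.17) = 0.4346
−0.15·log₂(0.15) = 0.4105
−0.10·log₂(0.10) = 0.3322
−0.11·log₂(0.11) = 0.3503
−0.08·log₂(0.08) = 0.2915
Sum ≈ 2.6692 → 2.669 bits.

2.669 bits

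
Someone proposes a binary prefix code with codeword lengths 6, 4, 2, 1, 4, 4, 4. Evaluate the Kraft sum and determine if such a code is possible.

With common denominator 2^6 = 64: Σ 2^(−ℓᵢ) = 1/64 + 4/64 + 16/64 + 32/64 + 4/64 + 4/64 + 4/64 = 65/64 = 1.015625.
Kraft's inequality requires Σ ≤ 1; here Σ = 1.015625 > 1, so no such prefix code exists.

1.015625; no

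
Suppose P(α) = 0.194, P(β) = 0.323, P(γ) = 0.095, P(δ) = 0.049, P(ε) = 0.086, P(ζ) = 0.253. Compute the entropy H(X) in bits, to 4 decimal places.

2.3275 bits

H = −Σ pᵢ log₂ pᵢ.
−0.194·log₂(0.194) = 0.4590
−0.323·log₂(0.323) = 0.5266
−0.095·log₂(0.095) = 0.3226
−0.049·log₂(0.049) = 0.2132
−0.086·log₂(0.086) = 0.3044
−0.253·log₂(0.253) = 0.5016
Sum ≈ 2.3275 → 2.3275 bits.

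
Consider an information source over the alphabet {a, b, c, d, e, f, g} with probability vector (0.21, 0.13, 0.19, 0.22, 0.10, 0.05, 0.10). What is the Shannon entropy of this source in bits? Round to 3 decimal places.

2.672 bits

H = −Σ pᵢ log₂ pᵢ.
−0.21·log₂(0.21) = 0.4728
−0.13·log₂(0.13) = 0.3826
−0.19·log₂(0.19) = 0.4552
−0.22·log₂(0.22) = 0.4806
−0.10·log₂(0.10) = 0.3322
−0.05·log₂(0.05) = 0.2161
−0.10·log₂(0.10) = 0.3322
Sum ≈ 2.6717 → 2.672 bits.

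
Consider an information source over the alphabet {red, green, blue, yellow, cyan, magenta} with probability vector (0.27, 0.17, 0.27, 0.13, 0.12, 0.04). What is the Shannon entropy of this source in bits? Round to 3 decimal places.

H = −Σ pᵢ log₂ pᵢ.
−0.27·log₂(0.27) = 0.5100
−0.17·log₂(0.17) = 0.4346
−0.27·log₂(0.27) = 0.5100
−0.13·log₂(0.13) = 0.3826
−0.12·log₂(0.12) = 0.3671
−0.04·log₂(0.04) = 0.1858
Sum ≈ 2.3901 → 2.390 bits.

2.390 bits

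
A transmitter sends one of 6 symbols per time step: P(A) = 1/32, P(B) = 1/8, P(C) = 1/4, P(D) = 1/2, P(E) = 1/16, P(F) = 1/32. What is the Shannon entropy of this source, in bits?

1.9375 bits

Each probability is a power of 1/2, so log₂(1/p) is an integer.
H = Σ p·log₂(1/p) = 1/32·5 + 1/8·3 + 1/4·2 + 1/2·1 + 1/16·4 + 1/32·5 = 1.9375 bits.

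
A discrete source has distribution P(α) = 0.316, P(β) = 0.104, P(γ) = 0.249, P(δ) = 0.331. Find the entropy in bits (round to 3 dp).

1.892 bits

H = −Σ pᵢ log₂ pᵢ.
−0.316·log₂(0.316) = 0.5252
−0.104·log₂(0.104) = 0.3396
−0.249·log₂(0.249) = 0.4994
−0.331·log₂(0.331) = 0.5280
Sum ≈ 1.8922 → 1.892 bits.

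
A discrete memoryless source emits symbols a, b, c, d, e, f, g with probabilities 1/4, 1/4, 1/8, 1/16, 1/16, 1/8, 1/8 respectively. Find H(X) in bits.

Each probability is a power of 1/2, so log₂(1/p) is an integer.
H = Σ p·log₂(1/p) = 1/4·2 + 1/4·2 + 1/8·3 + 1/16·4 + 1/16·4 + 1/8·3 + 1/8·3 = 2.625 bits.

2.625 bits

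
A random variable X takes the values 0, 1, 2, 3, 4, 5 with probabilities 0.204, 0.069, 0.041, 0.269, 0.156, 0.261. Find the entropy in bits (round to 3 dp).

H = −Σ pᵢ log₂ pᵢ.
−0.204·log₂(0.204) = 0.4678
−0.069·log₂(0.069) = 0.2662
−0.041·log₂(0.041) = 0.1889
−0.269·log₂(0.269) = 0.5096
−0.156·log₂(0.156) = 0.4181
−0.261·log₂(0.261) = 0.5058
Sum ≈ 2.3564 → 2.356 bits.

2.356 bits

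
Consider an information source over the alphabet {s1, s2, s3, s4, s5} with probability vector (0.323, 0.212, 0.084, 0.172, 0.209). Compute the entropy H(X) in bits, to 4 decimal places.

2.2100 bits

H = −Σ pᵢ log₂ pᵢ.
−0.323·log₂(0.323) = 0.5266
−0.212·log₂(0.212) = 0.4744
−0.084·log₂(0.084) = 0.3002
−0.172·log₂(0.172) = 0.4368
−0.209·log₂(0.209) = 0.4720
Sum ≈ 2.2100 → 2.2100 bits.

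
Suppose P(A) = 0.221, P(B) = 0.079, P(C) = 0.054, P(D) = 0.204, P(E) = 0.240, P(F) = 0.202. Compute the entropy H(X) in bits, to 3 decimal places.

H = −Σ pᵢ log₂ pᵢ.
−0.221·log₂(0.221) = 0.4813
−0.079·log₂(0.079) = 0.2893
−0.054·log₂(0.054) = 0.2274
−0.204·log₂(0.204) = 0.4678
−0.240·log₂(0.240) = 0.4941
−0.202·log₂(0.202) = 0.4661
Sum ≈ 2.4261 → 2.426 bits.

2.426 bits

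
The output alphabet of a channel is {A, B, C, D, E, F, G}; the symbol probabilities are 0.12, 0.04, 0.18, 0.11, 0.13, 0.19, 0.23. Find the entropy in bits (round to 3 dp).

H = −Σ pᵢ log₂ pᵢ.
−0.12·log₂(0.12) = 0.3671
−0.04·log₂(0.04) = 0.1858
−0.18·log₂(0.18) = 0.4453
−0.11·log₂(0.11) = 0.3503
−0.13·log₂(0.13) = 0.3826
−0.19·log₂(0.19) = 0.4552
−0.23·log₂(0.23) = 0.4877
Sum ≈ 2.6740 → 2.674 bits.

2.674 bits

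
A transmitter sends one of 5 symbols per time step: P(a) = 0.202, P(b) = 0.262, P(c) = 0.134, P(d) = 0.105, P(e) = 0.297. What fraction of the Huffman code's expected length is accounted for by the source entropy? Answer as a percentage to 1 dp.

Entropy H = −Σ p log₂ p ≈ 2.2226 bits.
Huffman merges: 21/200+67/500→239/1000; 101/500+239/1000→441/1000; 131/500+297/1000→559/1000; 441/1000+559/1000→1. L = 2239/1000 ≈ 2.2390.
Efficiency = H/L = 2.2226/2.2390 = 99.3%.

99.3%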